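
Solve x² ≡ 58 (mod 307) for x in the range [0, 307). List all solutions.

Since 307 ≡ 3 (mod 4), a square root of 58 is 58^((307+1)/4) = 58^77 mod 307.
Repeated squaring: 58^2≡294, 58^4≡169, 58^8≡10, 58^16≡100, 58^32≡176, 58^64≡276 (mod 307).
58^77 = 58^(64+8+4+1) ≡ 66 (mod 307).
Check: 66² = 4356 ≡ 58 (mod 307). The two roots are 66 and 241.

66, 241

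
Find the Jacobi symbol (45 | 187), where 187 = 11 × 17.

-1

Reciprocity: 45 ≡ 1 and 187 ≡ 3 (mod 4), so (45/187) = +(187/45).
Reduce top mod 45: now compute (7/45).
Reciprocity: 7 ≡ 3 and 45 ≡ 1 (mod 4), so (7/45) = +(45/7).
Reduce top mod 7: now compute (3/7).
Reciprocity: 3 ≡ 3 and 7 ≡ 3 (mod 4), so (3/7) = −(7/3).
Reduce top mod 3: now compute (1/3).
Reached (1/3) = 1. Collecting the sign flips along the way, the symbol is -1.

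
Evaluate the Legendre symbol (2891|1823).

First reduce: 2891 ≡ 1068 (mod 1823).
Pull out 2^2: since 1823 ≡ 7 (mod 8), (2/1823) = +1, so (2/1823)^2 = +1.
Reciprocity: 267 ≡ 3 and 1823 ≡ 3 (mod 4), so (267/1823) = −(1823/267).
Reduce top mod 267: now compute (221/267).
Reciprocity: 221 ≡ 1 and 267 ≡ 3 (mod 4), so (221/267) = +(267/221).
Reduce top mod 221: now compute (46/221).
Pull out 2: since 221 ≡ 5 (mod 8), (2/221) = -1.
Reciprocity: 23 ≡ 3 and 221 ≡ 1 (mod 4), so (23/221) = +(221/23).
Reduce top mod 23: now compute (14/23).
Pull out 2: since 23 ≡ 7 (mod 8), (2/23) = +1.
Reciprocity: 7 ≡ 3 and 23 ≡ 3 (mod 4), so (7/23) = −(23/7).
Reduce top mod 7: now compute (2/7).
Pull out 2: since 7 ≡ 7 (mod 8), (2/7) = +1.
Reached (1/7) = 1. Collecting the sign flips along the way, the symbol is -1.

-1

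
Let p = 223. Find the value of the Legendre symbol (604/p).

First reduce: 604 ≡ 158 (mod 223).
Pull out 2: since 223 ≡ 7 (mod 8), (2/223) = +1.
Reciprocity: 79 ≡ 3 and 223 ≡ 3 (mod 4), so (79/223) = −(223/79).
Reduce top mod 79: now compute (65/79).
Reciprocity: 65 ≡ 1 and 79 ≡ 3 (mod 4), so (65/79) = +(79/65).
Reduce top mod 65: now compute (14/65).
Pull out 2: since 65 ≡ 1 (mod 8), (2/65) = +1.
Reciprocity: 7 ≡ 3 and 65 ≡ 1 (mod 4), so (7/65) = +(65/7).
Reduce top mod 7: now compute (2/7).
Pull out 2: since 7 ≡ 7 (mod 8), (2/7) = +1.
Reached (1/7) = 1. Collecting the sign flips along the way, the symbol is -1.

-1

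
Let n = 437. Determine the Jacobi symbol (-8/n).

First reduce: -8 ≡ 429 (mod 437).
Reciprocity: 429 ≡ 1 and 437 ≡ 1 (mod 4), so (429/437) = +(437/429).
Reduce top mod 429: now compute (8/429).
Pull out 2^3: since 429 ≡ 5 (mod 8), (2/429) = -1, so (2/429)^3 = -1.
Reached (1/429) = 1. Collecting the sign flips along the way, the symbol is -1.

-1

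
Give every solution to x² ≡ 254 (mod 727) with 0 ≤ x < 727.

355, 372

Since 727 ≡ 3 (mod 4), a square root of 254 is 254^((727+1)/4) = 254^182 mod 727.
Repeated squaring: 254^2≡540, 254^4≡73, 254^8≡240, 254^16≡167, 254^32≡263, 254^64≡104, 254^128≡638 (mod 727).
254^182 = 254^(128+32+16+4+2) ≡ 372 (mod 727).
Check: 372² = 138384 ≡ 254 (mod 727). The two roots are 355 and 372.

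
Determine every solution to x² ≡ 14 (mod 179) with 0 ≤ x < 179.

67, 112

Since 179 ≡ 3 (mod 4), a square root of 14 is 14^((179+1)/4) = 14^45 mod 179.
Repeated squaring: 14^2≡17, 14^4≡110, 14^8≡107, 14^16≡172, 14^32≡49 (mod 179).
14^45 = 14^(32+8+4+1) ≡ 67 (mod 179).
Check: 67² = 4489 ≡ 14 (mod 179). The two roots are 67 and 112.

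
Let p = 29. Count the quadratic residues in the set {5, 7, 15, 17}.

(5/29) = +1 → QR.
(7/29) = +1 → QR.
(15/29) = -1 → non-residue.
(17/29) = -1 → non-residue.
Total quadratic residues among the 4: 2.

2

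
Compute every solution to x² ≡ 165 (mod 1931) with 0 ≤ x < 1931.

549, 1382

Since 1931 ≡ 3 (mod 4), a square root of 165 is 165^((1931+1)/4) = 165^483 mod 1931.
Repeated squaring: 165^2≡191, 165^4≡1723, 165^8≡782, 165^16≡1328, 165^32≡581, 165^64≡1567, 165^128≡1188, 165^256≡1714 (mod 1931).
165^483 = 165^(256+128+64+32+2+1) ≡ 1382 (mod 1931).
Check: 1382² = 1909924 ≡ 165 (mod 1931). The two roots are 549 and 1382.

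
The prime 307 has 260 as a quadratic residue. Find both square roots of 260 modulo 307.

Since 307 ≡ 3 (mod 4), a square root of 260 is 260^((307+1)/4) = 260^77 mod 307.
Repeated squaring: 260^2≡60, 260^4≡223, 260^8≡302, 260^16≡25, 260^32≡11, 260^64≡121 (mod 307).
260^77 = 260^(64+8+4+1) ≡ 227 (mod 307).
Check: 227² = 51529 ≡ 260 (mod 307). The two roots are 80 and 227.

80, 227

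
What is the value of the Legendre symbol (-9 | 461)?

Euler's criterion: (-9/461) ≡ 452^230 (mod 461).
452^2 ≡ 81 (mod 461)
452^4 ≡ 107 (mod 461)
452^8 ≡ 385 (mod 461)
452^16 ≡ 244 (mod 461)
452^32 ≡ 67 (mod 461)
452^64 ≡ 340 (mod 461)
452^128 ≡ 350 (mod 461)
452^230 = 452^(128+64+32+4+2) ≡ 1 (mod 461).
Result is 1, so (-9/461) = 1.

1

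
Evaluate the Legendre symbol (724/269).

Euler's criterion: (724/269) ≡ 186^134 (mod 269).
186^2 ≡ 164 (mod 269)
186^4 ≡ 265 (mod 269)
186^8 ≡ 16 (mod 269)
186^16 ≡ 256 (mod 269)
186^32 ≡ 169 (mod 269)
186^64 ≡ 47 (mod 269)
186^128 ≡ 57 (mod 269)
186^134 = 186^(128+4+2) ≡ 268 (mod 269).
Result is 268 ≡ −1, so (724/269) = −1.

-1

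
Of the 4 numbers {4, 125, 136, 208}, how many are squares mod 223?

2

(4/223) = +1 → QR.
(125/223) = -1 → non-residue.
(136/223) = +1 → QR.
(208/223) = -1 → non-residue.
Total quadratic residues among the 4: 2.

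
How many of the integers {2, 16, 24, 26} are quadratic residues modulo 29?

(2/29) = -1 → non-residue.
(16/29) = +1 → QR.
(24/29) = +1 → QR.
(26/29) = -1 → non-residue.
Total quadratic residues among the 4: 2.

2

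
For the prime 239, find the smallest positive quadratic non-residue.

(2/239) = +1, so 2 is a residue.
(3/239) = +1, so 3 is a residue.
(4/239) = +1, so 4 is a residue.
(5/239) = +1, so 5 is a residue.
(6/239) = +1, so 6 is a residue.
(7/239) = −1, so 7 is the smallest positive non-residue mod 239.

7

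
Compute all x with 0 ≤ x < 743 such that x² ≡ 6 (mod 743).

Since 743 ≡ 3 (mod 4), a square root of 6 is 6^((743+1)/4) = 6^186 mod 743.
Repeated squaring: 6^2≡36, 6^4≡553, 6^8≡436, 6^16≡631, 6^32≡656, 6^64≡139, 6^128≡3 (mod 743).
6^186 = 6^(128+32+16+8+2) ≡ 682 (mod 743).
Check: 682² = 465124 ≡ 6 (mod 743). The two roots are 61 and 682.

61, 682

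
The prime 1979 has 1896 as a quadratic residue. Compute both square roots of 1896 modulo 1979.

739, 1240

Since 1979 ≡ 3 (mod 4), a square root of 1896 is 1896^((1979+1)/4) = 1896^495 mod 1979.
Repeated squaring: 1896^2≡952, 1896^4≡1901, 1896^8≡147, 1896^16≡1819, 1896^32≡1852, 1896^64≡297, 1896^128≡1133, 1896^256≡1297 (mod 1979).
1896^495 = 1896^(256+128+64+32+8+4+2+1) ≡ 739 (mod 1979).
Check: 739² = 546121 ≡ 1896 (mod 1979). The two roots are 739 and 1240.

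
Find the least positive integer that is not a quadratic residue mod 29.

2

(2/29) = −1, so 2 is the smallest positive non-residue mod 29.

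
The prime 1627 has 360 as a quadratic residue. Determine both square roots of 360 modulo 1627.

Since 1627 ≡ 3 (mod 4), a square root of 360 is 360^((1627+1)/4) = 360^407 mod 1627.
Repeated squaring: 360^2≡1067, 360^4≡1216, 360^8≡1340, 360^16≡1019, 360^32≡335, 360^64≡1589, 360^128≡1444, 360^256≡949 (mod 1627).
360^407 = 360^(256+128+16+4+2+1) ≡ 920 (mod 1627).
Check: 920² = 846400 ≡ 360 (mod 1627). The two roots are 707 and 920.

707, 920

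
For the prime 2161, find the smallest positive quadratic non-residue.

(2/2161) = +1, so 2 is a residue.
(3/2161) = +1, so 3 is a residue.
(4/2161) = +1, so 4 is a residue.
(5/2161) = +1, so 5 is a residue.
(6/2161) = +1, so 6 is a residue.
(7/2161) = −1, so 7 is the smallest positive non-residue mod 2161.

7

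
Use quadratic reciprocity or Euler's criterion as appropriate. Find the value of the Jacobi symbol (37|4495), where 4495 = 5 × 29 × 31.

Reciprocity: 37 ≡ 1 and 4495 ≡ 3 (mod 4), so (37/4495) = +(4495/37).
Reduce top mod 37: now compute (18/37).
Pull out 2: since 37 ≡ 5 (mod 8), (2/37) = -1.
Reciprocity: 9 ≡ 1 and 37 ≡ 1 (mod 4), so (9/37) = +(37/9).
Reduce top mod 9: now compute (1/9).
Reached (1/9) = 1. Collecting the sign flips along the way, the symbol is -1.

-1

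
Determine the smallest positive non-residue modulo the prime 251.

(2/251) = −1, so 2 is the smallest positive non-residue mod 251.

2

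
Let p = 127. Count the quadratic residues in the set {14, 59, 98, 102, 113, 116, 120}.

3

(14/127) = -1 → non-residue.
(59/127) = -1 → non-residue.
(98/127) = +1 → QR.
(102/127) = -1 → non-residue.
(113/127) = +1 → QR.
(116/127) = -1 → non-residue.
(120/127) = +1 → QR.
Total quadratic residues among the 7: 3.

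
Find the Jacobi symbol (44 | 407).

Pull out 2^2: since 407 ≡ 7 (mod 8), (2/407) = +1, so (2/407)^2 = +1.
Reciprocity: 11 ≡ 3 and 407 ≡ 3 (mod 4), so (11/407) = −(407/11).
Reduce top mod 11: now compute (0/11).
Top reduces to 0: gcd > 1, so the symbol is 0.

0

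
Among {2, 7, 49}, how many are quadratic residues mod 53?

(2/53) = -1 → non-residue.
(7/53) = +1 → QR.
(49/53) = +1 → QR.
Total quadratic residues among the 3: 2.

2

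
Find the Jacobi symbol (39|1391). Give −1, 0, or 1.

0

Reciprocity: 39 ≡ 3 and 1391 ≡ 3 (mod 4), so (39/1391) = −(1391/39).
Reduce top mod 39: now compute (26/39).
Pull out 2: since 39 ≡ 7 (mod 8), (2/39) = +1.
Reciprocity: 13 ≡ 1 and 39 ≡ 3 (mod 4), so (13/39) = +(39/13).
Reduce top mod 13: now compute (0/13).
Top reduces to 0: gcd > 1, so the symbol is 0.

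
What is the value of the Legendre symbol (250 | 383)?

Pull out 2: since 383 ≡ 7 (mod 8), (2/383) = +1.
Reciprocity: 125 ≡ 1 and 383 ≡ 3 (mod 4), so (125/383) = +(383/125).
Reduce top mod 125: now compute (8/125).
Pull out 2^3: since 125 ≡ 5 (mod 8), (2/125) = -1, so (2/125)^3 = -1.
Reached (1/125) = 1. Collecting the sign flips along the way, the symbol is -1.

-1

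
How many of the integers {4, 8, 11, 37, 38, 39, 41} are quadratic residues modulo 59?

(4/59) = +1 → QR.
(8/59) = -1 → non-residue.
(11/59) = -1 → non-residue.
(37/59) = -1 → non-residue.
(38/59) = -1 → non-residue.
(39/59) = -1 → non-residue.
(41/59) = +1 → QR.
Total quadratic residues among the 7: 2.

2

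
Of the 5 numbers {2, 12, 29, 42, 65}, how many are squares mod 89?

(2/89) = +1 → QR.
(12/89) = -1 → non-residue.
(29/89) = -1 → non-residue.
(42/89) = +1 → QR.
(65/89) = -1 → non-residue.
Total quadratic residues among the 5: 2.

2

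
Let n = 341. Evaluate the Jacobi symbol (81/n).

1

Reciprocity: 81 ≡ 1 and 341 ≡ 1 (mod 4), so (81/341) = +(341/81).
Reduce top mod 81: now compute (17/81).
Reciprocity: 17 ≡ 1 and 81 ≡ 1 (mod 4), so (17/81) = +(81/17).
Reduce top mod 17: now compute (13/17).
Reciprocity: 13 ≡ 1 and 17 ≡ 1 (mod 4), so (13/17) = +(17/13).
Reduce top mod 13: now compute (4/13).
Pull out 2^2: since 13 ≡ 5 (mod 8), (2/13) = -1, so (2/13)^2 = +1.
Reached (1/13) = 1. Collecting the sign flips along the way, the symbol is +1.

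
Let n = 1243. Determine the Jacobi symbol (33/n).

0

Reciprocity: 33 ≡ 1 and 1243 ≡ 3 (mod 4), so (33/1243) = +(1243/33).
Reduce top mod 33: now compute (22/33).
Pull out 2: since 33 ≡ 1 (mod 8), (2/33) = +1.
Reciprocity: 11 ≡ 3 and 33 ≡ 1 (mod 4), so (11/33) = +(33/11).
Reduce top mod 11: now compute (0/11).
Top reduces to 0: gcd > 1, so the symbol is 0.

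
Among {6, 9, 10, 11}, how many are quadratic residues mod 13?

(6/13) = -1 → non-residue.
(9/13) = +1 → QR.
(10/13) = +1 → QR.
(11/13) = -1 → non-residue.
Total quadratic residues among the 4: 2.

2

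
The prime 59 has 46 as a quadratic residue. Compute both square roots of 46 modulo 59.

Since 59 ≡ 3 (mod 4), a square root of 46 is 46^((59+1)/4) = 46^15 mod 59.
Repeated squaring: 46^2≡51, 46^4≡5, 46^8≡25 (mod 59).
46^15 = 46^(8+4+2+1) ≡ 20 (mod 59).
Check: 20² = 400 ≡ 46 (mod 59). The two roots are 20 and 39.

20, 39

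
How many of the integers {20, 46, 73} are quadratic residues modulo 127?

1

(20/127) = -1 → non-residue.
(46/127) = -1 → non-residue.
(73/127) = +1 → QR.
Total quadratic residues among the 3: 1.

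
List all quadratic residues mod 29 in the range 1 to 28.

1,4,5,6,7,9,13,16,20,22,23,24,25,28

Square k = 1,…,14 (k and 29−k give the same square):
1²=1, 2²=4, 3²=9, 4²=16, 5²=25, 6²≡7, 7²≡20, 8²≡6, 9²≡23, 10²≡13, 11²≡5, 12²≡28, 13²≡24, 14²≡22 (mod 29).
So the quadratic residues mod 29 are {1, 4, 5, 6, 7, 9, 13, 16, 20, 22, 23, 24, 25, 28}.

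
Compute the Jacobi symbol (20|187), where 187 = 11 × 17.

Pull out 2^2: since 187 ≡ 3 (mod 8), (2/187) = -1, so (2/187)^2 = +1.
Reciprocity: 5 ≡ 1 and 187 ≡ 3 (mod 4), so (5/187) = +(187/5).
Reduce top mod 5: now compute (2/5).
Pull out 2: since 5 ≡ 5 (mod 8), (2/5) = -1.
Reached (1/5) = 1. Collecting the sign flips along the way, the symbol is -1.

-1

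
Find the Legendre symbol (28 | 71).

Pull out 2^2: since 71 ≡ 7 (mod 8), (2/71) = +1, so (2/71)^2 = +1.
Reciprocity: 7 ≡ 3 and 71 ≡ 3 (mod 4), so (7/71) = −(71/7).
Reduce top mod 7: now compute (1/7).
Reached (1/7) = 1. Collecting the sign flips along the way, the symbol is -1.

-1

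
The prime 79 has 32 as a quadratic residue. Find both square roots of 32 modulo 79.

36, 43

Since 79 ≡ 3 (mod 4), a square root of 32 is 32^((79+1)/4) = 32^20 mod 79.
Repeated squaring: 32^2≡76, 32^4≡9, 32^8≡2, 32^16≡4 (mod 79).
32^20 = 32^(16+4) ≡ 36 (mod 79).
Check: 36² = 1296 ≡ 32 (mod 79). The two roots are 36 and 43.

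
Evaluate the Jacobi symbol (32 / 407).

1

Pull out 2^5: since 407 ≡ 7 (mod 8), (2/407) = +1, so (2/407)^5 = +1.
Reached (1/407) = 1. Collecting the sign flips along the way, the symbol is +1.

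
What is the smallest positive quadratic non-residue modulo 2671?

(2/2671) = +1, so 2 is a residue.
(3/2671) = −1, so 3 is the smallest positive non-residue mod 2671.

3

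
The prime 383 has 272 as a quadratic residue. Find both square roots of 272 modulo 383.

80, 303

Since 383 ≡ 3 (mod 4), a square root of 272 is 272^((383+1)/4) = 272^96 mod 383.
Repeated squaring: 272^2≡65, 272^4≡12, 272^8≡144, 272^16≡54, 272^32≡235, 272^64≡73 (mod 383).
272^96 = 272^(64+32) ≡ 303 (mod 383).
Check: 303² = 91809 ≡ 272 (mod 383). The two roots are 80 and 303.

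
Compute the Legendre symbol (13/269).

1

Euler's criterion: (13/269) ≡ 13^134 (mod 269).
13^2 ≡ 169 (mod 269)
13^4 ≡ 47 (mod 269)
13^8 ≡ 57 (mod 269)
13^16 ≡ 21 (mod 269)
13^32 ≡ 172 (mod 269)
13^64 ≡ 263 (mod 269)
13^128 ≡ 36 (mod 269)
13^134 = 13^(128+4+2) ≡ 1 (mod 269).
Result is 1, so (13/269) = 1.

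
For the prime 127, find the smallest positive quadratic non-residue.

3

(2/127) = +1, so 2 is a residue.
(3/127) = −1, so 3 is the smallest positive non-residue mod 127.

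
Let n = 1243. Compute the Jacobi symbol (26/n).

Pull out 2: since 1243 ≡ 3 (mod 8), (2/1243) = -1.
Reciprocity: 13 ≡ 1 and 1243 ≡ 3 (mod 4), so (13/1243) = +(1243/13).
Reduce top mod 13: now compute (8/13).
Pull out 2^3: since 13 ≡ 5 (mod 8), (2/13) = -1, so (2/13)^3 = -1.
Reached (1/13) = 1. Collecting the sign flips along the way, the symbol is +1.

1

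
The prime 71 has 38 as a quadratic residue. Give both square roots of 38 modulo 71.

31, 40

Since 71 ≡ 3 (mod 4), a square root of 38 is 38^((71+1)/4) = 38^18 mod 71.
Repeated squaring: 38^2≡24, 38^4≡8, 38^8≡64, 38^16≡49 (mod 71).
38^18 = 38^(16+2) ≡ 40 (mod 71).
Check: 40² = 1600 ≡ 38 (mod 71). The two roots are 31 and 40.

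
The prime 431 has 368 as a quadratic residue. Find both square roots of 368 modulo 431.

Since 431 ≡ 3 (mod 4), a square root of 368 is 368^((431+1)/4) = 368^108 mod 431.
Repeated squaring: 368^2≡90, 368^4≡342, 368^8≡163, 368^16≡278, 368^32≡135, 368^64≡123 (mod 431).
368^108 = 368^(64+32+8+4) ≡ 182 (mod 431).
Check: 182² = 33124 ≡ 368 (mod 431). The two roots are 182 and 249.

182, 249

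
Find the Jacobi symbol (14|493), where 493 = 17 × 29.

Pull out 2: since 493 ≡ 5 (mod 8), (2/493) = -1.
Reciprocity: 7 ≡ 3 and 493 ≡ 1 (mod 4), so (7/493) = +(493/7).
Reduce top mod 7: now compute (3/7).
Reciprocity: 3 ≡ 3 and 7 ≡ 3 (mod 4), so (3/7) = −(7/3).
Reduce top mod 3: now compute (1/3).
Reached (1/3) = 1. Collecting the sign flips along the way, the symbol is +1.

1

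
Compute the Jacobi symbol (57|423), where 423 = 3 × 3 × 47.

0

Reciprocity: 57 ≡ 1 and 423 ≡ 3 (mod 4), so (57/423) = +(423/57).
Reduce top mod 57: now compute (24/57).
Pull out 2^3: since 57 ≡ 1 (mod 8), (2/57) = +1, so (2/57)^3 = +1.
Reciprocity: 3 ≡ 3 and 57 ≡ 1 (mod 4), so (3/57) = +(57/3).
Reduce top mod 3: now compute (0/3).
Top reduces to 0: gcd > 1, so the symbol is 0.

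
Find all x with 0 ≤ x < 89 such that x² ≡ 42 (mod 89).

89 ≡ 1 (mod 4), so we find a root by search.
Trying successive values, 24² = 576 ≡ 42 (mod 89). The other root is 89 − 24 = 65.

24, 65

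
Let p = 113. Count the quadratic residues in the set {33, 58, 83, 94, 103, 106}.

(33/113) = -1 → non-residue.
(58/113) = -1 → non-residue.
(83/113) = +1 → QR.
(94/113) = -1 → non-residue.
(103/113) = -1 → non-residue.
(106/113) = +1 → QR.
Total quadratic residues among the 6: 2.

2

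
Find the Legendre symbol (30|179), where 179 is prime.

Euler's criterion: (30/179) ≡ 30^89 (mod 179).
30^2 ≡ 5 (mod 179)
30^4 ≡ 25 (mod 179)
30^8 ≡ 88 (mod 179)
30^16 ≡ 47 (mod 179)
30^32 ≡ 61 (mod 179)
30^64 ≡ 141 (mod 179)
30^89 = 30^(64+16+8+1) ≡ 178 (mod 179).
Result is 178 ≡ −1, so (30/179) = −1.

-1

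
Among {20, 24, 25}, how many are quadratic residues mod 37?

1

(20/37) = -1 → non-residue.
(24/37) = -1 → non-residue.
(25/37) = +1 → QR.
Total quadratic residues among the 3: 1.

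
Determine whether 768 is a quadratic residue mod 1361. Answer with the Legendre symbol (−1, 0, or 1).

Pull out 2^8: since 1361 ≡ 1 (mod 8), (2/1361) = +1, so (2/1361)^8 = +1.
Reciprocity: 3 ≡ 3 and 1361 ≡ 1 (mod 4), so (3/1361) = +(1361/3).
Reduce top mod 3: now compute (2/3).
Pull out 2: since 3 ≡ 3 (mod 8), (2/3) = -1.
Reached (1/3) = 1. Collecting the sign flips along the way, the symbol is -1.

-1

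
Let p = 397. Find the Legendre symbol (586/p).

-1

Euler's criterion: (586/397) ≡ 189^198 (mod 397).
189^2 ≡ 388 (mod 397)
189^4 ≡ 81 (mod 397)
189^8 ≡ 209 (mod 397)
189^16 ≡ 11 (mod 397)
189^32 ≡ 121 (mod 397)
189^64 ≡ 349 (mod 397)
189^128 ≡ 319 (mod 397)
189^198 = 189^(128+64+4+2) ≡ 396 (mod 397).
Result is 396 ≡ −1, so (586/397) = −1.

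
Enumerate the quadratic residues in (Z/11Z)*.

1,3,4,5,9

Square k = 1,…,5 (k and 11−k give the same square):
1²=1, 2²=4, 3²=9, 4²≡5, 5²≡3 (mod 11).
So the quadratic residues mod 11 are {1, 3, 4, 5, 9}.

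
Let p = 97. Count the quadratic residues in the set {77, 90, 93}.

1

(77/97) = -1 → non-residue.
(90/97) = -1 → non-residue.
(93/97) = +1 → QR.
Total quadratic residues among the 3: 1.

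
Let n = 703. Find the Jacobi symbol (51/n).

1

Reciprocity: 51 ≡ 3 and 703 ≡ 3 (mod 4), so (51/703) = −(703/51).
Reduce top mod 51: now compute (40/51).
Pull out 2^3: since 51 ≡ 3 (mod 8), (2/51) = -1, so (2/51)^3 = -1.
Reciprocity: 5 ≡ 1 and 51 ≡ 3 (mod 4), so (5/51) = +(51/5).
Reduce top mod 5: now compute (1/5).
Reached (1/5) = 1. Collecting the sign flips along the way, the symbol is +1.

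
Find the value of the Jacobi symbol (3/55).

-1

Reciprocity: 3 ≡ 3 and 55 ≡ 3 (mod 4), so (3/55) = −(55/3).
Reduce top mod 3: now compute (1/3).
Reached (1/3) = 1. Collecting the sign flips along the way, the symbol is -1.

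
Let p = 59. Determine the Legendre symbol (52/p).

-1

Euler's criterion: (52/59) ≡ 52^29 (mod 59).
52^2 ≡ 49 (mod 59)
52^4 ≡ 41 (mod 59)
52^8 ≡ 29 (mod 59)
52^16 ≡ 15 (mod 59)
52^29 = 52^(16+8+4+1) ≡ 58 (mod 59).
Result is 58 ≡ −1, so (52/59) = −1.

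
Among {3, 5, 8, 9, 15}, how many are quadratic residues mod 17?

3

(3/17) = -1 → non-residue.
(5/17) = -1 → non-residue.
(8/17) = +1 → QR.
(9/17) = +1 → QR.
(15/17) = +1 → QR.
Total quadratic residues among the 5: 3.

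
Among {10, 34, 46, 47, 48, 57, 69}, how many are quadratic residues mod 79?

2

(10/79) = +1 → QR.
(34/79) = -1 → non-residue.
(46/79) = +1 → QR.
(47/79) = -1 → non-residue.
(48/79) = -1 → non-residue.
(57/79) = -1 → non-residue.
(69/79) = -1 → non-residue.
Total quadratic residues among the 7: 2.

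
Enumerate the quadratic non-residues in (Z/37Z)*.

2 5 6 8 13 14 15 17 18 19 20 22 23 24 29 31 32 35

Square k = 1,…,18 (k and 37−k give the same square):
1²=1, 2²=4, 3²=9, 4²=16, 5²=25, 6²=36, 7²≡12, 8²≡27, 9²≡7, 10²≡26, 11²≡10, 12²≡33, 13²≡21, 14²≡11, 15²≡3, 16²≡34, 17²≡30, 18²≡28 (mod 37).
The residues are {1, 3, 4, 7, 9, 10, 11, 12, 16, 21, 25, 26, 27, 28, 30, 33, 34, 36}; the non-residues are the remaining 18 nonzero classes.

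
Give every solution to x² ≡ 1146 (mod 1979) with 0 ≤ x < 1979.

Since 1979 ≡ 3 (mod 4), a square root of 1146 is 1146^((1979+1)/4) = 1146^495 mod 1979.
Repeated squaring: 1146^2≡1239, 1146^4≡1396, 1146^8≡1480, 1146^16≡1626, 1146^32≡1911, 1146^64≡666, 1146^128≡260, 1146^256≡314 (mod 1979).
1146^495 = 1146^(256+128+64+32+8+4+2+1) ≡ 246 (mod 1979).
Check: 246² = 60516 ≡ 1146 (mod 1979). The two roots are 246 and 1733.

246, 1733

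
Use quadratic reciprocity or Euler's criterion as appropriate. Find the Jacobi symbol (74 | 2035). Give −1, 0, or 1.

Pull out 2: since 2035 ≡ 3 (mod 8), (2/2035) = -1.
Reciprocity: 37 ≡ 1 and 2035 ≡ 3 (mod 4), so (37/2035) = +(2035/37).
Reduce top mod 37: now compute (0/37).
Top reduces to 0: gcd > 1, so the symbol is 0.

0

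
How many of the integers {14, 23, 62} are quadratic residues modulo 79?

2

(14/79) = -1 → non-residue.
(23/79) = +1 → QR.
(62/79) = +1 → QR.
Total quadratic residues among the 3: 2.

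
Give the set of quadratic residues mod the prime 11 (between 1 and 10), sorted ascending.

1 3 4 5 9

Square k = 1,…,5 (k and 11−k give the same square):
1²=1, 2²=4, 3²=9, 4²≡5, 5²≡3 (mod 11).
So the quadratic residues mod 11 are {1, 3, 4, 5, 9}.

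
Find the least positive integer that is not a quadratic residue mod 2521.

(2/2521) = +1, so 2 is a residue.
(3/2521) = +1, so 3 is a residue.
(4/2521) = +1, so 4 is a residue.
(5/2521) = +1, so 5 is a residue.
(6/2521) = +1, so 6 is a residue.
(7/2521) = +1, so 7 is a residue.
(8/2521) = +1, so 8 is a residue.
(9/2521) = +1, so 9 is a residue.
(10/2521) = +1, so 10 is a residue.
(11/2521) = −1, so 11 is the smallest positive non-residue mod 2521.

11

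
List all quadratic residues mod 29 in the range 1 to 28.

1, 4, 5, 6, 7, 9, 13, 16, 20, 22, 23, 24, 25, 28

Square k = 1,…,14 (k and 29−k give the same square):
1²=1, 2²=4, 3²=9, 4²=16, 5²=25, 6²≡7, 7²≡20, 8²≡6, 9²≡23, 10²≡13, 11²≡5, 12²≡28, 13²≡24, 14²≡22 (mod 29).
So the quadratic residues mod 29 are {1, 4, 5, 6, 7, 9, 13, 16, 20, 22, 23, 24, 25, 28}.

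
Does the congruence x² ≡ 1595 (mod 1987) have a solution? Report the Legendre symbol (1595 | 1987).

1

Reciprocity: 1595 ≡ 3 and 1987 ≡ 3 (mod 4), so (1595/1987) = −(1987/1595).
Reduce top mod 1595: now compute (392/1595).
Pull out 2^3: since 1595 ≡ 3 (mod 8), (2/1595) = -1, so (2/1595)^3 = -1.
Reciprocity: 49 ≡ 1 and 1595 ≡ 3 (mod 4), so (49/1595) = +(1595/49).
Reduce top mod 49: now compute (27/49).
Reciprocity: 27 ≡ 3 and 49 ≡ 1 (mod 4), so (27/49) = +(49/27).
Reduce top mod 27: now compute (22/27).
Pull out 2: since 27 ≡ 3 (mod 8), (2/27) = -1.
Reciprocity: 11 ≡ 3 and 27 ≡ 3 (mod 4), so (11/27) = −(27/11).
Reduce top mod 11: now compute (5/11).
Reciprocity: 5 ≡ 1 and 11 ≡ 3 (mod 4), so (5/11) = +(11/5).
Reduce top mod 5: now compute (1/5).
Reached (1/5) = 1. Collecting the sign flips along the way, the symbol is +1.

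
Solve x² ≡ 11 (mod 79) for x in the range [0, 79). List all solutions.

Since 79 ≡ 3 (mod 4), a square root of 11 is 11^((79+1)/4) = 11^20 mod 79.
Repeated squaring: 11^2≡42, 11^4≡26, 11^8≡44, 11^16≡40 (mod 79).
11^20 = 11^(16+4) ≡ 13 (mod 79).
Check: 13² = 169 ≡ 11 (mod 79). The two roots are 13 and 66.

13, 66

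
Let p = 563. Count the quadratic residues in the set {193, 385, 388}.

(193/563) = +1 → QR.
(385/563) = -1 → non-residue.
(388/563) = -1 → non-residue.
Total quadratic residues among the 3: 1.

1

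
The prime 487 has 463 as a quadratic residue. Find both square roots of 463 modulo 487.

Since 487 ≡ 3 (mod 4), a square root of 463 is 463^((487+1)/4) = 463^122 mod 487.
Repeated squaring: 463^2≡89, 463^4≡129, 463^8≡83, 463^16≡71, 463^32≡171, 463^64≡21 (mod 487).
463^122 = 463^(64+32+16+8+2) ≡ 379 (mod 487).
Check: 379² = 143641 ≡ 463 (mod 487). The two roots are 108 and 379.

108, 379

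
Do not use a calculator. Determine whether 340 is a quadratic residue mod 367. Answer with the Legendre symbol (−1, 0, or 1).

1

Pull out 2^2: since 367 ≡ 7 (mod 8), (2/367) = +1, so (2/367)^2 = +1.
Reciprocity: 85 ≡ 1 and 367 ≡ 3 (mod 4), so (85/367) = +(367/85).
Reduce top mod 85: now compute (27/85).
Reciprocity: 27 ≡ 3 and 85 ≡ 1 (mod 4), so (27/85) = +(85/27).
Reduce top mod 27: now compute (4/27).
Pull out 2^2: since 27 ≡ 3 (mod 8), (2/27) = -1, so (2/27)^2 = +1.
Reached (1/27) = 1. Collecting the sign flips along the way, the symbol is +1.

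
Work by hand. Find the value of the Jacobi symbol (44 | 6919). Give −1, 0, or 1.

0

Pull out 2^2: since 6919 ≡ 7 (mod 8), (2/6919) = +1, so (2/6919)^2 = +1.
Reciprocity: 11 ≡ 3 and 6919 ≡ 3 (mod 4), so (11/6919) = −(6919/11).
Reduce top mod 11: now compute (0/11).
Top reduces to 0: gcd > 1, so the symbol is 0.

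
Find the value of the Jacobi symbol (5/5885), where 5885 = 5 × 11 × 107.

0

Reciprocity: 5 ≡ 1 and 5885 ≡ 1 (mod 4), so (5/5885) = +(5885/5).
Reduce top mod 5: now compute (0/5).
Top reduces to 0: gcd > 1, so the symbol is 0.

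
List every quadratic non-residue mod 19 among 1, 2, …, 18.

Square k = 1,…,9 (k and 19−k give the same square):
1²=1, 2²=4, 3²=9, 4²=16, 5²≡6, 6²≡17, 7²≡11, 8²≡7, 9²≡5 (mod 19).
The residues are {1, 4, 5, 6, 7, 9, 11, 16, 17}; the non-residues are the remaining 9 nonzero classes.

2,3,8,10,12,13,14,15,18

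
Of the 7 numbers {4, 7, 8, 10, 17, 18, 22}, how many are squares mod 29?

(4/29) = +1 → QR.
(7/29) = +1 → QR.
(8/29) = -1 → non-residue.
(10/29) = -1 → non-residue.
(17/29) = -1 → non-residue.
(18/29) = -1 → non-residue.
(22/29) = +1 → QR.
Total quadratic residues among the 7: 3.

3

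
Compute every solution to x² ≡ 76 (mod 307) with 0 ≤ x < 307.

Since 307 ≡ 3 (mod 4), a square root of 76 is 76^((307+1)/4) = 76^77 mod 307.
Repeated squaring: 76^2≡250, 76^4≡179, 76^8≡113, 76^16≡182, 76^32≡275, 76^64≡103 (mod 307).
76^77 = 76^(64+8+4+1) ≡ 171 (mod 307).
Check: 171² = 29241 ≡ 76 (mod 307). The two roots are 136 and 171.

136, 171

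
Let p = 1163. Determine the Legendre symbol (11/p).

1

Euler's criterion: (11/1163) ≡ 11^581 (mod 1163).
11^2 ≡ 121 (mod 1163)
11^4 ≡ 685 (mod 1163)
11^8 ≡ 536 (mod 1163)
11^16 ≡ 35 (mod 1163)
11^32 ≡ 62 (mod 1163)
11^64 ≡ 355 (mod 1163)
11^128 ≡ 421 (mod 1163)
11^256 ≡ 465 (mod 1163)
11^512 ≡ 1070 (mod 1163)
11^581 = 11^(512+64+4+1) ≡ 1 (mod 1163).
Result is 1, so (11/1163) = 1.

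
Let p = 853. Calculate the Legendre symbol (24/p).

Euler's criterion: (24/853) ≡ 24^426 (mod 853).
24^2 ≡ 576 (mod 853)
24^4 ≡ 812 (mod 853)
24^8 ≡ 828 (mod 853)
24^16 ≡ 625 (mod 853)
24^32 ≡ 804 (mod 853)
24^64 ≡ 695 (mod 853)
24^128 ≡ 227 (mod 853)
24^256 ≡ 349 (mod 853)
24^426 = 24^(256+128+32+8+2) ≡ 852 (mod 853).
Result is 852 ≡ −1, so (24/853) = −1.

-1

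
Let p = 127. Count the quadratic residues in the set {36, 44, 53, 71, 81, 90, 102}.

(36/127) = +1 → QR.
(44/127) = +1 → QR.
(53/127) = -1 → non-residue.
(71/127) = +1 → QR.
(81/127) = +1 → QR.
(90/127) = -1 → non-residue.
(102/127) = -1 → non-residue.
Total quadratic residues among the 7: 4.

4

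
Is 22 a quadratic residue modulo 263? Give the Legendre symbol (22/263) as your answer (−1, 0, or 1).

Pull out 2: since 263 ≡ 7 (mod 8), (2/263) = +1.
Reciprocity: 11 ≡ 3 and 263 ≡ 3 (mod 4), so (11/263) = −(263/11).
Reduce top mod 11: now compute (10/11).
Pull out 2: since 11 ≡ 3 (mod 8), (2/11) = -1.
Reciprocity: 5 ≡ 1 and 11 ≡ 3 (mod 4), so (5/11) = +(11/5).
Reduce top mod 5: now compute (1/5).
Reached (1/5) = 1. Collecting the sign flips along the way, the symbol is +1.

1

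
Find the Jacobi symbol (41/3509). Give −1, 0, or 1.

Reciprocity: 41 ≡ 1 and 3509 ≡ 1 (mod 4), so (41/3509) = +(3509/41).
Reduce top mod 41: now compute (24/41).
Pull out 2^3: since 41 ≡ 1 (mod 8), (2/41) = +1, so (2/41)^3 = +1.
Reciprocity: 3 ≡ 3 and 41 ≡ 1 (mod 4), so (3/41) = +(41/3).
Reduce top mod 3: now compute (2/3).
Pull out 2: since 3 ≡ 3 (mod 8), (2/3) = -1.
Reached (1/3) = 1. Collecting the sign flips along the way, the symbol is -1.

-1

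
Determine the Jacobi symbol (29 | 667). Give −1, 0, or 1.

Reciprocity: 29 ≡ 1 and 667 ≡ 3 (mod 4), so (29/667) = +(667/29).
Reduce top mod 29: now compute (0/29).
Top reduces to 0: gcd > 1, so the symbol is 0.

0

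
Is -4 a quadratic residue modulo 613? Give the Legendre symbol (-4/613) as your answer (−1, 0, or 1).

1

Euler's criterion: (-4/613) ≡ 609^306 (mod 613).
609^2 ≡ 16 (mod 613)
609^4 ≡ 256 (mod 613)
609^8 ≡ 558 (mod 613)
609^16 ≡ 573 (mod 613)
609^32 ≡ 374 (mod 613)
609^64 ≡ 112 (mod 613)
609^128 ≡ 284 (mod 613)
609^256 ≡ 353 (mod 613)
609^306 = 609^(256+32+16+2) ≡ 1 (mod 613).
Result is 1, so (-4/613) = 1.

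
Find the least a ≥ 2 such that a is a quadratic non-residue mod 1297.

5

(2/1297) = +1, so 2 is a residue.
(3/1297) = +1, so 3 is a residue.
(4/1297) = +1, so 4 is a residue.
(5/1297) = −1, so 5 is the smallest positive non-residue mod 1297.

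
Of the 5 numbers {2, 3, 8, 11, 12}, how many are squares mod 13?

(2/13) = -1 → non-residue.
(3/13) = +1 → QR.
(8/13) = -1 → non-residue.
(11/13) = -1 → non-residue.
(12/13) = +1 → QR.
Total quadratic residues among the 5: 2.

2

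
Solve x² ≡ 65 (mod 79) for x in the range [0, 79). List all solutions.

Since 79 ≡ 3 (mod 4), a square root of 65 is 65^((79+1)/4) = 65^20 mod 79.
Repeated squaring: 65^2≡38, 65^4≡22, 65^8≡10, 65^16≡21 (mod 79).
65^20 = 65^(16+4) ≡ 67 (mod 79).
Check: 67² = 4489 ≡ 65 (mod 79). The two roots are 12 and 67.

12, 67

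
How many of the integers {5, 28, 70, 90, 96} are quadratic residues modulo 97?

(5/97) = -1 → non-residue.
(28/97) = -1 → non-residue.
(70/97) = +1 → QR.
(90/97) = -1 → non-residue.
(96/97) = +1 → QR.
Total quadratic residues among the 5: 2.

2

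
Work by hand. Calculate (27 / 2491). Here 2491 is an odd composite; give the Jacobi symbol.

-1

Reciprocity: 27 ≡ 3 and 2491 ≡ 3 (mod 4), so (27/2491) = −(2491/27).
Reduce top mod 27: now compute (7/27).
Reciprocity: 7 ≡ 3 and 27 ≡ 3 (mod 4), so (7/27) = −(27/7).
Reduce top mod 7: now compute (6/7).
Pull out 2: since 7 ≡ 7 (mod 8), (2/7) = +1.
Reciprocity: 3 ≡ 3 and 7 ≡ 3 (mod 4), so (3/7) = −(7/3).
Reduce top mod 3: now compute (1/3).
Reached (1/3) = 1. Collecting the sign flips along the way, the symbol is -1.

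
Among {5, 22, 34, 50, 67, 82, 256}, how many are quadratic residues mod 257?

(5/257) = -1 → non-residue.
(22/257) = +1 → QR.
(34/257) = +1 → QR.
(50/257) = +1 → QR.
(67/257) = +1 → QR.
(82/257) = -1 → non-residue.
(256/257) = +1 → QR.
Total quadratic residues among the 7: 5.

5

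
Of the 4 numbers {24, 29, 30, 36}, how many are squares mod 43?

(24/43) = +1 → QR.
(29/43) = -1 → non-residue.
(30/43) = -1 → non-residue.
(36/43) = +1 → QR.
Total quadratic residues among the 4: 2.

2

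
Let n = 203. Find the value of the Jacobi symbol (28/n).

0

Pull out 2^2: since 203 ≡ 3 (mod 8), (2/203) = -1, so (2/203)^2 = +1.
Reciprocity: 7 ≡ 3 and 203 ≡ 3 (mod 4), so (7/203) = −(203/7).
Reduce top mod 7: now compute (0/7).
Top reduces to 0: gcd > 1, so the symbol is 0.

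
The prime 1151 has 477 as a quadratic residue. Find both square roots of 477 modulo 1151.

184, 967

Since 1151 ≡ 3 (mod 4), a square root of 477 is 477^((1151+1)/4) = 477^288 mod 1151.
Repeated squaring: 477^2≡782, 477^4≡343, 477^8≡247, 477^16≡6, 477^32≡36, 477^64≡145, 477^128≡307, 477^256≡1018 (mod 1151).
477^288 = 477^(256+32) ≡ 967 (mod 1151).
Check: 967² = 935089 ≡ 477 (mod 1151). The two roots are 184 and 967.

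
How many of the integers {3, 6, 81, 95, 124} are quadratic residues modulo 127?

(3/127) = -1 → non-residue.
(6/127) = -1 → non-residue.
(81/127) = +1 → QR.
(95/127) = -1 → non-residue.
(124/127) = +1 → QR.
Total quadratic residues among the 5: 2.

2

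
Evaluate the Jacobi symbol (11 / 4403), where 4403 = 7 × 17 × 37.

Reciprocity: 11 ≡ 3 and 4403 ≡ 3 (mod 4), so (11/4403) = −(4403/11).
Reduce top mod 11: now compute (3/11).
Reciprocity: 3 ≡ 3 and 11 ≡ 3 (mod 4), so (3/11) = −(11/3).
Reduce top mod 3: now compute (2/3).
Pull out 2: since 3 ≡ 3 (mod 8), (2/3) = -1.
Reached (1/3) = 1. Collecting the sign flips along the way, the symbol is -1.

-1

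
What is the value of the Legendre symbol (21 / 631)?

1

Reciprocity: 21 ≡ 1 and 631 ≡ 3 (mod 4), so (21/631) = +(631/21).
Reduce top mod 21: now compute (1/21).
Reached (1/21) = 1. Collecting the sign flips along the way, the symbol is +1.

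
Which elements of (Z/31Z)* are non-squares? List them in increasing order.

Square k = 1,…,15 (k and 31−k give the same square):
1²=1, 2²=4, 3²=9, 4²=16, 5²=25, 6²≡5, 7²≡18, 8²≡2, 9²≡19, 10²≡7, 11²≡28, 12²≡20, 13²≡14, 14²≡10, 15²≡8 (mod 31).
The residues are {1, 2, 4, 5, 7, 8, 9, 10, 14, 16, 18, 19, 20, 25, 28}; the non-residues are the remaining 15 nonzero classes.

3,6,11,12,13,15,17,21,22,23,24,26,27,29,30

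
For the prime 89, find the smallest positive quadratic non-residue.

3

(2/89) = +1, so 2 is a residue.
(3/89) = −1, so 3 is the smallest positive non-residue mod 89.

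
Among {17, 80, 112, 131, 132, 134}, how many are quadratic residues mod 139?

3

(17/139) = -1 → non-residue.
(80/139) = +1 → QR.
(112/139) = +1 → QR.
(131/139) = +1 → QR.
(132/139) = -1 → non-residue.
(134/139) = -1 → non-residue.
Total quadratic residues among the 6: 3.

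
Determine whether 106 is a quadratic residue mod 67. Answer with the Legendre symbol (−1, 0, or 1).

1

First reduce: 106 ≡ 39 (mod 67).
Reciprocity: 39 ≡ 3 and 67 ≡ 3 (mod 4), so (39/67) = −(67/39).
Reduce top mod 39: now compute (28/39).
Pull out 2^2: since 39 ≡ 7 (mod 8), (2/39) = +1, so (2/39)^2 = +1.
Reciprocity: 7 ≡ 3 and 39 ≡ 3 (mod 4), so (7/39) = −(39/7).
Reduce top mod 7: now compute (4/7).
Pull out 2^2: since 7 ≡ 7 (mod 8), (2/7) = +1, so (2/7)^2 = +1.
Reached (1/7) = 1. Collecting the sign flips along the way, the symbol is +1.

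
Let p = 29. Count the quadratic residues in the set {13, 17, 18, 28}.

(13/29) = +1 → QR.
(17/29) = -1 → non-residue.
(18/29) = -1 → non-residue.
(28/29) = +1 → QR.
Total quadratic residues among the 4: 2.

2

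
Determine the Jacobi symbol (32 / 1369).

1

Pull out 2^5: since 1369 ≡ 1 (mod 8), (2/1369) = +1, so (2/1369)^5 = +1.
Reached (1/1369) = 1. Collecting the sign flips along the way, the symbol is +1.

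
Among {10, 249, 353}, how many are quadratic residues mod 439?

(10/439) = +1 → QR.
(249/439) = -1 → non-residue.
(353/439) = +1 → QR.
Total quadratic residues among the 3: 2.

2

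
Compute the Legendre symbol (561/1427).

1

Reciprocity: 561 ≡ 1 and 1427 ≡ 3 (mod 4), so (561/1427) = +(1427/561).
Reduce top mod 561: now compute (305/561).
Reciprocity: 305 ≡ 1 and 561 ≡ 1 (mod 4), so (305/561) = +(561/305).
Reduce top mod 305: now compute (256/305).
Pull out 2^8: since 305 ≡ 1 (mod 8), (2/305) = +1, so (2/305)^8 = +1.
Reached (1/305) = 1. Collecting the sign flips along the way, the symbol is +1.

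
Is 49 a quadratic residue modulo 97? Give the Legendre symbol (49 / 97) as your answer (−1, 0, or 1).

Reciprocity: 49 ≡ 1 and 97 ≡ 1 (mod 4), so (49/97) = +(97/49).
Reduce top mod 49: now compute (48/49).
Pull out 2^4: since 49 ≡ 1 (mod 8), (2/49) = +1, so (2/49)^4 = +1.
Reciprocity: 3 ≡ 3 and 49 ≡ 1 (mod 4), so (3/49) = +(49/3).
Reduce top mod 3: now compute (1/3).
Reached (1/3) = 1. Collecting the sign flips along the way, the symbol is +1.

1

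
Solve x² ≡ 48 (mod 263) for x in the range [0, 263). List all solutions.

92, 171

Since 263 ≡ 3 (mod 4), a square root of 48 is 48^((263+1)/4) = 48^66 mod 263.
Repeated squaring: 48^2≡200, 48^4≡24, 48^8≡50, 48^16≡133, 48^32≡68, 48^64≡153 (mod 263).
48^66 = 48^(64+2) ≡ 92 (mod 263).
Check: 92² = 8464 ≡ 48 (mod 263). The two roots are 92 and 171.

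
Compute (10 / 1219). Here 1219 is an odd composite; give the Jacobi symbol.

Pull out 2: since 1219 ≡ 3 (mod 8), (2/1219) = -1.
Reciprocity: 5 ≡ 1 and 1219 ≡ 3 (mod 4), so (5/1219) = +(1219/5).
Reduce top mod 5: now compute (4/5).
Pull out 2^2: since 5 ≡ 5 (mod 8), (2/5) = -1, so (2/5)^2 = +1.
Reached (1/5) = 1. Collecting the sign flips along the way, the symbol is -1.

-1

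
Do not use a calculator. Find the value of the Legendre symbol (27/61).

Reciprocity: 27 ≡ 3 and 61 ≡ 1 (mod 4), so (27/61) = +(61/27).
Reduce top mod 27: now compute (7/27).
Reciprocity: 7 ≡ 3 and 27 ≡ 3 (mod 4), so (7/27) = −(27/7).
Reduce top mod 7: now compute (6/7).
Pull out 2: since 7 ≡ 7 (mod 8), (2/7) = +1.
Reciprocity: 3 ≡ 3 and 7 ≡ 3 (mod 4), so (3/7) = −(7/3).
Reduce top mod 3: now compute (1/3).
Reached (1/3) = 1. Collecting the sign flips along the way, the symbol is +1.

1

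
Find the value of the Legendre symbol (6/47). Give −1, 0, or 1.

1

Euler's criterion: (6/47) ≡ 6^23 (mod 47).
6^2 ≡ 36 (mod 47)
6^4 ≡ 27 (mod 47)
6^8 ≡ 24 (mod 47)
6^16 ≡ 12 (mod 47)
6^23 = 6^(16+4+2+1) ≡ 1 (mod 47).
Result is 1, so (6/47) = 1.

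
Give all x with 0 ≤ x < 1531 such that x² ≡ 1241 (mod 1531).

Since 1531 ≡ 3 (mod 4), a square root of 1241 is 1241^((1531+1)/4) = 1241^383 mod 1531.
Repeated squaring: 1241^2≡1426, 1241^4≡308, 1241^8≡1473, 1241^16≡302, 1241^32≡875, 1241^64≡125, 1241^128≡315, 1241^256≡1241 (mod 1531).
1241^383 = 1241^(256+64+32+16+8+4+2+1) ≡ 315 (mod 1531).
Check: 315² = 99225 ≡ 1241 (mod 1531). The two roots are 315 and 1216.

315, 1216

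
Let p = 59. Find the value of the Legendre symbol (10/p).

-1

Euler's criterion: (10/59) ≡ 10^29 (mod 59).
10^2 ≡ 41 (mod 59)
10^4 ≡ 29 (mod 59)
10^8 ≡ 15 (mod 59)
10^16 ≡ 48 (mod 59)
10^29 = 10^(16+8+4+1) ≡ 58 (mod 59).
Result is 58 ≡ −1, so (10/59) = −1.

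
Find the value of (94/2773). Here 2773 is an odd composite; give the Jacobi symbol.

0

Pull out 2: since 2773 ≡ 5 (mod 8), (2/2773) = -1.
Reciprocity: 47 ≡ 3 and 2773 ≡ 1 (mod 4), so (47/2773) = +(2773/47).
Reduce top mod 47: now compute (0/47).
Top reduces to 0: gcd > 1, so the symbol is 0.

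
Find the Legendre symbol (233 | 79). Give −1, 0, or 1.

-1

Euler's criterion: (233/79) ≡ 75^39 (mod 79).
75^2 ≡ 16 (mod 79)
75^4 ≡ 19 (mod 79)
75^8 ≡ 45 (mod 79)
75^16 ≡ 50 (mod 79)
75^32 ≡ 51 (mod 79)
75^39 = 75^(32+4+2+1) ≡ 78 (mod 79).
Result is 78 ≡ −1, so (233/79) = −1.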